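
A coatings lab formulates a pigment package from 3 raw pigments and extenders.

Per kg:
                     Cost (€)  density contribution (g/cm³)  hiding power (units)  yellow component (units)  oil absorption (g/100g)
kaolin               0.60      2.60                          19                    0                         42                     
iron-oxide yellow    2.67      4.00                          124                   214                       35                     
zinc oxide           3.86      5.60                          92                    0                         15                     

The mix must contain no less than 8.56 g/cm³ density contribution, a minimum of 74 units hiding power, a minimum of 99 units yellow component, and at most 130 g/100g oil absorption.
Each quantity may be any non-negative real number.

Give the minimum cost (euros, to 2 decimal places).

Set it up as a linear program. Let x1 = kg of kaolin, x2 = kg of iron-oxide yellow, x3 = kg of zinc oxide.
min 0.6x1 + 2.67x2 + 3.86x3 s.t.:
  2.6x1 + 4x2 + 5.6x3 ≥ 8.56   (density contribution)
  19x1 + 124x2 + 92x3 ≥ 74   (hiding power)
  214x2 ≥ 99   (yellow component)
  42x1 + 35x2 + 15x3 ≤ 130   (oil absorption)
  x1, x2, x3 ≥ 0.
The optimal basis is {kaolin, iron-oxide yellow}; zinc oxide drops out. The density contribution and yellow component requirements are met with equality.
Solving gives x1 = 2.581, x2 = 0.4626.
Hence cost = 0.6·2.581 + 2.67·0.4626 = €2.7837.

€2.78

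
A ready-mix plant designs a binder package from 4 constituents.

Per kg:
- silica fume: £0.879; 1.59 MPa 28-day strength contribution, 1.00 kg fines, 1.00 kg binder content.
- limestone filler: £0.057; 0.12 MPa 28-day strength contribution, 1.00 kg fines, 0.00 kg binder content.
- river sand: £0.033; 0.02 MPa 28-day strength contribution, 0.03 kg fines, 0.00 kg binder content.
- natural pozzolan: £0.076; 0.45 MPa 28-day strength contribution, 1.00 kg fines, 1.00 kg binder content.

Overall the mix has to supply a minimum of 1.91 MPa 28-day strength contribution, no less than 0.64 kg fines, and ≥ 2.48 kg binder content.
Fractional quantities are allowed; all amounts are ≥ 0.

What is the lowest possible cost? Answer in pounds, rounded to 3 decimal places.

Set it up as a linear program. Let x1 = kg of silica fume, x2 = kg of limestone filler, x3 = kg of river sand, x4 = kg of natural pozzolan.
Minimize 0.879x1 + 0.057x2 + 0.033x3 + 0.076x4 subject to:
  1.59x1 + 0.12x2 + 0.02x3 + 0.45x4 ≥ 1.91   (28-day strength contribution)
  1x1 + 1x2 + 0.03x3 + 1x4 ≥ 0.64   (fines)
  1x1 + 1x4 ≥ 2.48   (binder content)
  x1, x2, x3, x4 ≥ 0.
The cheapest feasible vertex uses only natural pozzolan; silica fume, limestone filler, river sand are not used. The 28-day strength contribution requirement is met with equality.
That vertex is x4 = 4.244.
Objective = 0.076·4.244 = 0.32254.

£0.323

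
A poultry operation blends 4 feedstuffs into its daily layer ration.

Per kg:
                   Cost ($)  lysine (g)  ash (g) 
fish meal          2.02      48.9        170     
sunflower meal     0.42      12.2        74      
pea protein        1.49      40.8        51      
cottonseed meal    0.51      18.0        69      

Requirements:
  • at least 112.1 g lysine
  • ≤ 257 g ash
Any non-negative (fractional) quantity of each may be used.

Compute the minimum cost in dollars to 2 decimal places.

$3.72

This is a linear program. Let x1 = kg of fish meal, x2 = kg of sunflower meal, x3 = kg of pea protein, x4 = kg of cottonseed meal.
min 2.02x1 + 0.42x2 + 1.49x3 + 0.51x4 subject to:
  48.9x1 + 12.2x2 + 40.8x3 + 18x4 ≥ 112.1   (lysine)
  170x1 + 74x2 + 51x3 + 69x4 ≤ 257   (ash)
  x1, x2, x3, x4 ≥ 0.
At the optimum only pea protein, cottonseed meal are positive (fish meal, sunflower meal = 0). Binding constraints: lysine and ash.
So pea protein = 1.639 kg, cottonseed meal = 2.513 kg.
Hence cost = 1.49·1.639 + 0.51·2.513 = $3.7237.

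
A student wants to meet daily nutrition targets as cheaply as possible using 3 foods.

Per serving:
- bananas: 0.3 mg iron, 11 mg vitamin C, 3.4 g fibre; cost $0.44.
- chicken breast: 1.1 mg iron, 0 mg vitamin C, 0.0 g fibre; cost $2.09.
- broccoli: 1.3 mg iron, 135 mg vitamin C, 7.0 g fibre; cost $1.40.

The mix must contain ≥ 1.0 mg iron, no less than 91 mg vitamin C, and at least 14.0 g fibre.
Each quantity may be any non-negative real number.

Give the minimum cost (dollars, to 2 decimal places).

This is a linear program. Let x1 = servings of bananas, x2 = servings of chicken breast, x3 = servings of broccoli.
Minimise 0.44x1 + 2.09x2 + 1.4x3 s.t.:
  0.3x1 + 1.1x2 + 1.3x3 ≥ 1   (iron)
  11x1 + 135x3 ≥ 91   (vitamin C)
  3.4x1 + 7x3 ≥ 14   (fibre)
  x1, x2, x3 ≥ 0.
At the optimum only bananas, broccoli are positive (chicken breast = 0). There the vitamin C and fibre constraints are tight.
That vertex is x1 = 3.28, x3 = 0.4068.
Hence cost = 0.44·3.28 + 1.4·0.4068 = $2.0127.

$2.01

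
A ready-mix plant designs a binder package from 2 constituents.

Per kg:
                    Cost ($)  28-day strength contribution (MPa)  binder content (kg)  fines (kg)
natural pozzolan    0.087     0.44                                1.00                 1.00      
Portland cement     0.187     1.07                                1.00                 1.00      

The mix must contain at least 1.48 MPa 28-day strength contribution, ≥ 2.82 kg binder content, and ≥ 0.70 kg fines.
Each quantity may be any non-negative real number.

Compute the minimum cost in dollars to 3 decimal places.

$0.283

Treat it as an LP. Let x1 = kg of natural pozzolan, x2 = kg of Portland cement.
min 0.087x1 + 0.187x2 subject to:
  0.44x1 + 1.07x2 ≥ 1.48   (28-day strength contribution)
  1x1 + 1x2 ≥ 2.82   (binder content)
  1x1 + 1x2 ≥ 0.7   (fines)
  x1, x2 ≥ 0.
Both inputs are positive at the optimum. Binding constraints: 28-day strength contribution and binder content.
So natural pozzolan = 2.44 kg, Portland cement = 0.3797 kg.
Hence cost = 0.087·2.44 + 0.187·0.3797 = $0.28328.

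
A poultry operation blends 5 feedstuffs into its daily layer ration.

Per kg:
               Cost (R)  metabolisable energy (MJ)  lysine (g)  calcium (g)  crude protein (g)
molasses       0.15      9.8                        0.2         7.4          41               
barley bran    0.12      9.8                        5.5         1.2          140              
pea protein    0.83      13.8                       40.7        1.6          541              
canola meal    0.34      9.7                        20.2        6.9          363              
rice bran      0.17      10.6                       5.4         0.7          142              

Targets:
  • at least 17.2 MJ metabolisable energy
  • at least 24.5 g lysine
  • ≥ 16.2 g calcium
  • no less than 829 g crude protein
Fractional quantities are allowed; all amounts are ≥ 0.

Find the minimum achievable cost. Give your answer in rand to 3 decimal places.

R0.784

Let x1 = kg of molasses, x2 = kg of barley bran, x3 = kg of pea protein, x4 = kg of canola meal, x5 = kg of rice bran.
Minimize 0.15x1 + 0.12x2 + 0.83x3 + 0.34x4 + 0.17x5 with:
  9.8x1 + 9.8x2 + 13.8x3 + 9.7x4 + 10.6x5 ≥ 17.2   (metabolisable energy)
  0.2x1 + 5.5x2 + 40.7x3 + 20.2x4 + 5.4x5 ≥ 24.5   (lysine)
  7.4x1 + 1.2x2 + 1.6x3 + 6.9x4 + 0.7x5 ≥ 16.2   (calcium)
  41x1 + 140x2 + 541x3 + 363x4 + 142x5 ≥ 829   (crude protein)
  x1, x2, x3, x4, x5 ≥ 0.
At the optimum only molasses, canola meal are positive (barley bran, pea protein, rice bran = 0). Binding constraints: calcium and crude protein.
That vertex is x1 = 0.06678, x4 = 2.276.
Total cost: 0.15·0.06678 + 0.34·2.276 = 0.78386.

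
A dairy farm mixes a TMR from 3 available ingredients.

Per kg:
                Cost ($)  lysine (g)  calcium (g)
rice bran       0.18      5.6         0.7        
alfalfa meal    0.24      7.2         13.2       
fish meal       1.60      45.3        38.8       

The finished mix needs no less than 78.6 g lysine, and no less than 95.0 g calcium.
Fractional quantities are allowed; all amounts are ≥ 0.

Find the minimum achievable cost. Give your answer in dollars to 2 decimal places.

$2.59

Let x1 = kg of rice bran, x2 = kg of alfalfa meal, x3 = kg of fish meal.
Minimize 0.18x1 + 0.24x2 + 1.6x3 subject to:
  5.6x1 + 7.2x2 + 45.3x3 ≥ 78.6   (lysine)
  0.7x1 + 13.2x2 + 38.8x3 ≥ 95   (calcium)
  x1, x2, x3 ≥ 0.
The minimum-cost mix takes nothing from fish meal — only rice bran, alfalfa meal. The lysine and calcium requirements are met with equality.
That vertex is x1 = 5.132, x2 = 6.925.
Total cost: 0.18·5.132 + 0.24·6.925 = 2.5858.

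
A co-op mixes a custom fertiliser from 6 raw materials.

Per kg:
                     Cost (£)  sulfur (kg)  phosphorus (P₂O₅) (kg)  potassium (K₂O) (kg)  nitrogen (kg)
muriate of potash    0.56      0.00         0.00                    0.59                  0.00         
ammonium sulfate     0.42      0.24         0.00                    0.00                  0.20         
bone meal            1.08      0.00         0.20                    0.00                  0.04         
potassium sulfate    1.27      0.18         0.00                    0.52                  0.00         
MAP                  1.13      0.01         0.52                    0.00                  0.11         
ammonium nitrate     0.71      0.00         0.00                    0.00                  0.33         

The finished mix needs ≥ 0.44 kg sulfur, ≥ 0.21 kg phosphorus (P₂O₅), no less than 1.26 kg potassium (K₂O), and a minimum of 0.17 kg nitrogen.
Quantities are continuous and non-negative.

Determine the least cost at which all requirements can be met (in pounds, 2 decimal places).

Set it up as a linear program. Let x1 = kg of muriate of potash, x2 = kg of ammonium sulfate, x3 = kg of bone meal, x4 = kg of potassium sulfate, x5 = kg of MAP, x6 = kg of ammonium nitrate.
Minimize 0.56x1 + 0.42x2 + 1.08x3 + 1.27x4 + 1.13x5 + 0.71x6 s.t.:
  0.24x2 + 0.18x4 + 0.01x5 ≥ 0.44   (sulfur)
  0.2x3 + 0.52x5 ≥ 0.21   (phosphorus (P₂O₅))
  0.59x1 + 0.52x4 ≥ 1.26   (potassium (K₂O))
  0.2x2 + 0.04x3 + 0.11x5 + 0.33x6 ≥ 0.17   (nitrogen)
  x1, x2, x3, x4, x5, x6 ≥ 0.
The minimum-cost mix takes nothing from bone meal, potassium sulfate, ammonium nitrate — only muriate of potash, ammonium sulfate, MAP. There the sulfur, phosphorus (P₂O₅), potassium (K₂O) constraints are tight.
Optimal quantities: muriate of potash = 2.136 kg, ammonium sulfate = 1.817 kg, MAP = 0.4038 kg.
Hence cost = 0.56·2.136 + 0.42·1.817 + 1.13·0.4038 = £2.4156.

£2.42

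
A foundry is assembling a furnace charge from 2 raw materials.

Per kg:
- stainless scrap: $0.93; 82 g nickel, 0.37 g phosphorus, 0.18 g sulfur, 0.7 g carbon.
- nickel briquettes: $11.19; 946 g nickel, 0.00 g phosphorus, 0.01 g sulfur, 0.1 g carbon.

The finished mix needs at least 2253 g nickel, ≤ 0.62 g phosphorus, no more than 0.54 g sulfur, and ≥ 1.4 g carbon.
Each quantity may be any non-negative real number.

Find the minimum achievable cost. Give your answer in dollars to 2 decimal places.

Treat it as an LP. Let x1 = kg of stainless scrap, x2 = kg of nickel briquettes.
min 0.93x1 + 11.19x2 s.t.:
  82x1 + 946x2 ≥ 2253   (nickel)
  0.37x1 ≤ 0.62   (phosphorus)
  0.18x1 + 0.01x2 ≤ 0.54   (sulfur)
  0.7x1 + 0.1x2 ≥ 1.4   (carbon)
  x1, x2 ≥ 0.
Both inputs are positive at the optimum. There the phosphorus and carbon constraints are tight.
So stainless scrap = 1.676 kg, nickel briquettes = 2.27 kg.
Cost = 0.93·1.676 + 11.19·2.27 = 26.9600.

$26.96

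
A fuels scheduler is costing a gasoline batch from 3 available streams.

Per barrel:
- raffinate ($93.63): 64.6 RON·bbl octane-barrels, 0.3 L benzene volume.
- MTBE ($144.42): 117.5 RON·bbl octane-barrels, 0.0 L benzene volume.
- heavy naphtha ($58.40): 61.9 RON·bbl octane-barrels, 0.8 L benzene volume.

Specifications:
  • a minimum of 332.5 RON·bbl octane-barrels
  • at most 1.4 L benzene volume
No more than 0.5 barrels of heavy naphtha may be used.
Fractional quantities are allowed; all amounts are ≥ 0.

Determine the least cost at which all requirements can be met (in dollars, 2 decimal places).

Treat it as an LP. Let x1 = barrels of raffinate, x2 = barrels of MTBE, x3 = barrels of heavy naphtha.
Minimise 93.63x1 + 144.42x2 + 58.4x3 with:
  64.6x1 + 117.5x2 + 61.9x3 ≥ 332.5   (octane-barrels)
  0.3x1 + 0.8x3 ≤ 1.4   (benzene volume)
  x3 ≤ 0.5
  x1, x2, x3 ≥ 0.
The cheapest feasible vertex uses only MTBE, heavy naphtha; raffinate is not used. There the octane-barrels and the heavy naphtha cap constraints are tight.
So MTBE = 2.5664 barrels, heavy naphtha = 0.5 barrels.
Cost = 144.42·2.5664 + 58.4·0.5 = 399.8395.

$399.84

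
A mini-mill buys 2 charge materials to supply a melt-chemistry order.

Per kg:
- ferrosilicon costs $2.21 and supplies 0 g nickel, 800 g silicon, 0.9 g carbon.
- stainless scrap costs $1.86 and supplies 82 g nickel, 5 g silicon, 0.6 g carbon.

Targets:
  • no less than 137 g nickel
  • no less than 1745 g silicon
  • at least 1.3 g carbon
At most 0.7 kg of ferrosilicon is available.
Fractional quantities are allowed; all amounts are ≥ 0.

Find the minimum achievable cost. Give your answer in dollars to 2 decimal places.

$442.37

This is a linear program. Let x1 = kg of ferrosilicon, x2 = kg of stainless scrap.
min 2.21x1 + 1.86x2 s.t.:
  82x2 ≥ 137   (nickel)
  800x1 + 5x2 ≥ 1745   (silicon)
  0.9x1 + 0.6x2 ≥ 1.3   (carbon)
  x1 ≤ 0.7
  x1, x2 ≥ 0.
Both inputs are positive at the optimum. There the silicon and the ferrosilicon cap constraints are tight.
That vertex is x1 = 0.7, x2 = 237.
Total cost: 2.21·0.7 + 1.86·237 = 442.3670.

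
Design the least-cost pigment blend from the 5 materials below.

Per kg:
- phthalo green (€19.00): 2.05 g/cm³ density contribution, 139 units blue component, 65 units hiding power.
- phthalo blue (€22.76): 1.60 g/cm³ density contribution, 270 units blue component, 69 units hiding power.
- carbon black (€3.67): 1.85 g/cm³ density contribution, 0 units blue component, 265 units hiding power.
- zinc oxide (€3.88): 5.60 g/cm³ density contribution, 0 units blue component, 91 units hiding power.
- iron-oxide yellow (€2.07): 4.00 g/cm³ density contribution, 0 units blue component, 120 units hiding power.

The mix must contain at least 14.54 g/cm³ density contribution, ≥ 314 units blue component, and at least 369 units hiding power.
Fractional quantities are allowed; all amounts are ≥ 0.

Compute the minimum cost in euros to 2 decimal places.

Let x1 = kg of phthalo green, x2 = kg of phthalo blue, x3 = kg of carbon black, x4 = kg of zinc oxide, x5 = kg of iron-oxide yellow.
min 19x1 + 22.76x2 + 3.67x3 + 3.88x4 + 2.07x5 with:
  2.05x1 + 1.6x2 + 1.85x3 + 5.6x4 + 4x5 ≥ 14.54   (density contribution)
  139x1 + 270x2 ≥ 314   (blue component)
  65x1 + 69x2 + 265x3 + 91x4 + 120x5 ≥ 369   (hiding power)
  x1, x2, x3, x4, x5 ≥ 0.
The cheapest feasible vertex uses only phthalo blue, iron-oxide yellow; phthalo green, carbon black, zinc oxide are not used. There the density contribution and blue component constraints are tight.
So phthalo blue = 1.163 kg, iron-oxide yellow = 3.17 kg.
Hence cost = 22.76·1.163 + 2.07·3.17 = €33.0318.

€33.03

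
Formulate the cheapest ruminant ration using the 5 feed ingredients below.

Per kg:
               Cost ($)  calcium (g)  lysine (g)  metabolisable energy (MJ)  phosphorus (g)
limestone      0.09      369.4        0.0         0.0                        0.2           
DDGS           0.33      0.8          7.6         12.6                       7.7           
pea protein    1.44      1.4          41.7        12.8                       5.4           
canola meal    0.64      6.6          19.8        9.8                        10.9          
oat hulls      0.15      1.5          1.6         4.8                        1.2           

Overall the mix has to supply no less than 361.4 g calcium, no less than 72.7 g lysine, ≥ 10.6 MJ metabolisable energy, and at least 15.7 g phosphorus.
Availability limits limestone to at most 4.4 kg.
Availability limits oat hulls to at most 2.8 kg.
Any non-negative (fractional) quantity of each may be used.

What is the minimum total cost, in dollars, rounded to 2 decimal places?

$2.43

Let x1 = kg of limestone, x2 = kg of DDGS, x3 = kg of pea protein, x4 = kg of canola meal, x5 = kg of oat hulls.
Minimise 0.09x1 + 0.33x2 + 1.44x3 + 0.64x4 + 0.15x5 s.t.:
  369.4x1 + 0.8x2 + 1.4x3 + 6.6x4 + 1.5x5 ≥ 361.4   (calcium)
  7.6x2 + 41.7x3 + 19.8x4 + 1.6x5 ≥ 72.7   (lysine)
  12.6x2 + 12.8x3 + 9.8x4 + 4.8x5 ≥ 10.6   (metabolisable energy)
  0.2x1 + 7.7x2 + 5.4x3 + 10.9x4 + 1.2x5 ≥ 15.7   (phosphorus)
  x1 ≤ 4.4
  x5 ≤ 2.8
  x1, x2, x3, x4, x5 ≥ 0.
At the optimum only limestone, canola meal are positive (DDGS, pea protein, oat hulls = 0). Binding constraints: calcium and lysine.
Solving gives x1 = 0.9127, x4 = 3.672.
Hence cost = 0.09·0.9127 + 0.64·3.672 = $2.4322.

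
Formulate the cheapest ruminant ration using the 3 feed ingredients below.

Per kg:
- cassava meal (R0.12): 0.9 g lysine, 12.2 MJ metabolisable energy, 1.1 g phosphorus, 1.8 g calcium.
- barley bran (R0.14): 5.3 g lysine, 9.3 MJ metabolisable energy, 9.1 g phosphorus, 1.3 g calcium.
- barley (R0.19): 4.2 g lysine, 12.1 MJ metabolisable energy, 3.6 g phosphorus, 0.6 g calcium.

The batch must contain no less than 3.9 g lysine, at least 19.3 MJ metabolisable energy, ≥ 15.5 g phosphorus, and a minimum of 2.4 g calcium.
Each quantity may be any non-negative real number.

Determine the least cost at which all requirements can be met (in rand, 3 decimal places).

R0.271

Treat it as an LP. Let x1 = kg of cassava meal, x2 = kg of barley bran, x3 = kg of barley.
Minimise 0.12x1 + 0.14x2 + 0.19x3 s.t.:
  0.9x1 + 5.3x2 + 4.2x3 ≥ 3.9   (lysine)
  12.2x1 + 9.3x2 + 12.1x3 ≥ 19.3   (metabolisable energy)
  1.1x1 + 9.1x2 + 3.6x3 ≥ 15.5   (phosphorus)
  1.8x1 + 1.3x2 + 0.6x3 ≥ 2.4   (calcium)
  x1, x2, x3 ≥ 0.
At the optimum only cassava meal, barley bran are positive (barley = 0). There the metabolisable energy and phosphorus constraints are tight.
Solving gives x1 = 0.3123, x2 = 1.666.
Objective = 0.12·0.3123 + 0.14·1.666 = 0.27072.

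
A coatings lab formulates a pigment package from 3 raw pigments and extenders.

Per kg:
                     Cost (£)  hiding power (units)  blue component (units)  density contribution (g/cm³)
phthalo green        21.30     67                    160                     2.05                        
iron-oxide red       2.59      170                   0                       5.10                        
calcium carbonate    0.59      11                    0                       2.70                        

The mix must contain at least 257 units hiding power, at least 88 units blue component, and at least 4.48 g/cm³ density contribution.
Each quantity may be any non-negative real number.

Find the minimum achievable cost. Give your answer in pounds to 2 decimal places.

Let x1 = kg of phthalo green, x2 = kg of iron-oxide red, x3 = kg of calcium carbonate.
Minimise 21.3x1 + 2.59x2 + 0.59x3 s.t.:
  67x1 + 170x2 + 11x3 ≥ 257   (hiding power)
  160x1 ≥ 88   (blue component)
  2.05x1 + 5.1x2 + 2.7x3 ≥ 4.48   (density contribution)
  x1, x2, x3 ≥ 0.
The optimal basis is {phthalo green, iron-oxide red}; calcium carbonate drops out. The hiding power and blue component requirements are met with equality.
Solving gives x1 = 0.55, x2 = 1.295.
Hence cost = 21.3·0.55 + 2.59·1.295 = £15.0691.

£15.07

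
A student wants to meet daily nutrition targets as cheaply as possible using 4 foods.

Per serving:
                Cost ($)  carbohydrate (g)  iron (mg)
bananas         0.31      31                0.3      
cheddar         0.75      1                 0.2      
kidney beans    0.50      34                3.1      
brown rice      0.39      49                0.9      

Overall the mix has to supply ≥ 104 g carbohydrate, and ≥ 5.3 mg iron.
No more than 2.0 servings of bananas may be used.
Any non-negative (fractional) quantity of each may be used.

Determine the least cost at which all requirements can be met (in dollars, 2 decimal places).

$1.14

Treat it as an LP. Let x1 = servings of bananas, x2 = servings of cheddar, x3 = servings of kidney beans, x4 = servings of brown rice.
Minimise 0.31x1 + 0.75x2 + 0.5x3 + 0.39x4 subject to:
  31x1 + 1x2 + 34x3 + 49x4 ≥ 104   (carbohydrate)
  0.3x1 + 0.2x2 + 3.1x3 + 0.9x4 ≥ 5.3   (iron)
  x1 ≤ 2
  x1, x2, x3, x4 ≥ 0.
At the optimum only kidney beans, brown rice are positive (bananas, cheddar = 0). The carbohydrate and iron requirements are met with equality.
That vertex is x3 = 1.369, x4 = 1.172.
Cost = 0.5·1.369 + 0.39·1.172 = 1.1416.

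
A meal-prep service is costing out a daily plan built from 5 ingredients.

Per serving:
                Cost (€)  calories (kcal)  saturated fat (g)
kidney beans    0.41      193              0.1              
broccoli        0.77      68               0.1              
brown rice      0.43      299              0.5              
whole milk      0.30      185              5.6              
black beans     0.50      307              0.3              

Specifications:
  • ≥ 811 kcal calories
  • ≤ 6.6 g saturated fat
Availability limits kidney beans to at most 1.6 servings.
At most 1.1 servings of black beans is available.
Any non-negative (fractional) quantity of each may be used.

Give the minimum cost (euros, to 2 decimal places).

€1.17

This is a linear program. Let x1 = servings of kidney beans, x2 = servings of broccoli, x3 = servings of brown rice, x4 = servings of whole milk, x5 = servings of black beans.
Minimise 0.41x1 + 0.77x2 + 0.43x3 + 0.3x4 + 0.5x5 s.t.:
  193x1 + 68x2 + 299x3 + 185x4 + 307x5 ≥ 811   (calories)
  0.1x1 + 0.1x2 + 0.5x3 + 5.6x4 + 0.3x5 ≤ 6.6   (saturated fat)
  x1 ≤ 1.6
  x5 ≤ 1.1
  x1, x2, x3, x4, x5 ≥ 0.
At the optimum only brown rice is positive (kidney beans, broccoli, whole milk, black beans = 0). Binding constraint: calories.
Solving gives x3 = 2.712.
Total cost: 0.43·2.712 = 1.1662.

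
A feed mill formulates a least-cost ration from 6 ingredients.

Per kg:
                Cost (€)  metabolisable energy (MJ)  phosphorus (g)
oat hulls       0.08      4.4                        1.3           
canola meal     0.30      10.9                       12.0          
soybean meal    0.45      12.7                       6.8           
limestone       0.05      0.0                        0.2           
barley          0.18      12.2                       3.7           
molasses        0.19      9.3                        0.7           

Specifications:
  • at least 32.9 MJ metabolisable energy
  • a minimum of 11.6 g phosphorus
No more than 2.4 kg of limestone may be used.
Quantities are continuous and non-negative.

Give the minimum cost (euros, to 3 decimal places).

Let x1 = kg of oat hulls, x2 = kg of canola meal, x3 = kg of soybean meal, x4 = kg of limestone, x5 = kg of barley, x6 = kg of molasses.
Minimize 0.08x1 + 0.3x2 + 0.45x3 + 0.05x4 + 0.18x5 + 0.19x6 s.t.:
  4.4x1 + 10.9x2 + 12.7x3 + 12.2x5 + 9.3x6 ≥ 32.9   (metabolisable energy)
  1.3x1 + 12x2 + 6.8x3 + 0.2x4 + 3.7x5 + 0.7x6 ≥ 11.6   (phosphorus)
  x4 ≤ 2.4
  x1, x2, x3, x4, x5, x6 ≥ 0.
The cheapest feasible vertex uses only canola meal, barley; oat hulls, soybean meal, limestone, molasses are not used. There the metabolisable energy and phosphorus constraints are tight.
That vertex is x2 = 0.1866, x5 = 2.53.
Total cost: 0.3·0.1866 + 0.18·2.53 = 0.51138.

€0.511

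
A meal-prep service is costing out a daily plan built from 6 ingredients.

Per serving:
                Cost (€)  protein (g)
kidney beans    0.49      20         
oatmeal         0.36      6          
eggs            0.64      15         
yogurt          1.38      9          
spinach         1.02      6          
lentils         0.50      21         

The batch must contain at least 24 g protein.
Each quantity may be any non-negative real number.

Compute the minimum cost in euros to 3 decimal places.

Set it up as a linear program. Let x1 = servings of kidney beans, x2 = servings of oatmeal, x3 = servings of eggs, x4 = servings of yogurt, x5 = servings of spinach, x6 = servings of lentils.
min 0.49x1 + 0.36x2 + 0.64x3 + 1.38x4 + 1.02x5 + 0.5x6 with:
  20x1 + 6x2 + 15x3 + 9x4 + 6x5 + 21x6 ≥ 24   (protein)
  x1, x2, x3, x4, x5, x6 ≥ 0.
The minimum-cost mix takes nothing from kidney beans, oatmeal, eggs, yogurt, spinach — only lentils. Binding constraint: protein.
So lentils = 1.1429 servings.
Total cost: 0.5·1.1429 = 0.57145.

€0.571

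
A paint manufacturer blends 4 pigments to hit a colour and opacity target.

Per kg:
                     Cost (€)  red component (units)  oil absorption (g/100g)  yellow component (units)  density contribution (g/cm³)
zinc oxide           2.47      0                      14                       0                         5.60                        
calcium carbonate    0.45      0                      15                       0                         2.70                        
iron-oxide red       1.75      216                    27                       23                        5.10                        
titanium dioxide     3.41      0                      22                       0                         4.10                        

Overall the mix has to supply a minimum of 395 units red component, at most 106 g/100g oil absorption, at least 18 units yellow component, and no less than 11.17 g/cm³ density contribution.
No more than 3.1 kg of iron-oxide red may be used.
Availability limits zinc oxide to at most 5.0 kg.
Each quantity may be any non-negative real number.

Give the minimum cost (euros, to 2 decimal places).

€3.51

Set it up as a linear program. Let x1 = kg of zinc oxide, x2 = kg of calcium carbonate, x3 = kg of iron-oxide red, x4 = kg of titanium dioxide.
min 2.47x1 + 0.45x2 + 1.75x3 + 3.41x4 s.t.:
  216x3 ≥ 395   (red component)
  14x1 + 15x2 + 27x3 + 22x4 ≤ 106   (oil absorption)
  23x3 ≥ 18   (yellow component)
  5.6x1 + 2.7x2 + 5.1x3 + 4.1x4 ≥ 11.17   (density contribution)
  x3 ≤ 3.1
  x1 ≤ 5
  x1, x2, x3, x4 ≥ 0.
The cheapest feasible vertex uses only calcium carbonate, iron-oxide red; zinc oxide, titanium dioxide are not used. The red component and density contribution requirements are met with equality.
So calcium carbonate = 0.6828 kg, iron-oxide red = 1.829 kg.
Hence cost = 0.45·0.6828 + 1.75·1.829 = €3.5080.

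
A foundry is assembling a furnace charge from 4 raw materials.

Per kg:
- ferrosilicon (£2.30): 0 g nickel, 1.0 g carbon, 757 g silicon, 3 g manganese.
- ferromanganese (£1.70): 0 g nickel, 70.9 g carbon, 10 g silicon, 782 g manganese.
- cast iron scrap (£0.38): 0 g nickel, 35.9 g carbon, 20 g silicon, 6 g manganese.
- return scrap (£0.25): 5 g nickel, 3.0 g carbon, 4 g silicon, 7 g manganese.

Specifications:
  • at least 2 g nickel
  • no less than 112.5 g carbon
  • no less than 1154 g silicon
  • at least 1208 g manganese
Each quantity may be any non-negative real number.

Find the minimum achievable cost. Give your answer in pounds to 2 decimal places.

£6.17

Let x1 = kg of ferrosilicon, x2 = kg of ferromanganese, x3 = kg of cast iron scrap, x4 = kg of return scrap.
Minimize 2.3x1 + 1.7x2 + 0.38x3 + 0.25x4 with:
  5x4 ≥ 2   (nickel)
  1x1 + 70.9x2 + 35.9x3 + 3x4 ≥ 112.5   (carbon)
  757x1 + 10x2 + 20x3 + 4x4 ≥ 1154   (silicon)
  3x1 + 782x2 + 6x3 + 7x4 ≥ 1208   (manganese)
  x1, x2, x3, x4 ≥ 0.
The optimal mix uses every input. Binding constraints: nickel, carbon, silicon, manganese.
That vertex is x1 = 1.501, x2 = 1.535, x3 = 0.02652, x4 = 0.4.
Cost = 2.3·1.501 + 1.7·1.535 + 0.38·0.02652 + 0.25·0.4 = 6.1719.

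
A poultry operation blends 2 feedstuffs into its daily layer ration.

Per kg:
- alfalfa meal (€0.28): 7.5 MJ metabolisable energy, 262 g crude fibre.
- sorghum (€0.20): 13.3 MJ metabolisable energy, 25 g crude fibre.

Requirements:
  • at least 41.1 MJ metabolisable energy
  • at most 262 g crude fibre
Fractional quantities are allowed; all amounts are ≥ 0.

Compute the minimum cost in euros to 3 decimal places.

Let x1 = kg of alfalfa meal, x2 = kg of sorghum.
min 0.28x1 + 0.2x2 subject to:
  7.5x1 + 13.3x2 ≥ 41.1   (metabolisable energy)
  262x1 + 25x2 ≤ 262   (crude fibre)
  x1, x2 ≥ 0.
The minimum-cost mix takes nothing from alfalfa meal — only sorghum. The metabolisable energy requirement is met with equality.
Optimal quantities: sorghum = 3.09 kg.
Cost = 0.2·3.09 = 0.61800.

€0.618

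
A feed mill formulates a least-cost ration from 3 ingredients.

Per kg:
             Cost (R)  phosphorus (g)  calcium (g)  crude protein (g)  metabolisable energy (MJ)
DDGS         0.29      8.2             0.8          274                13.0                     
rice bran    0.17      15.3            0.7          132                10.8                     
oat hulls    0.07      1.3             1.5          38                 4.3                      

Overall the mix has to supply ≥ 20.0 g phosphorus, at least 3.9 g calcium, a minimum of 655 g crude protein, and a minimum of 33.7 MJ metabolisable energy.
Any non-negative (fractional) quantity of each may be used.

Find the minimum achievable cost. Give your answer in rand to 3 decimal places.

Set it up as a linear program. Let x1 = kg of DDGS, x2 = kg of rice bran, x3 = kg of oat hulls.
min 0.29x1 + 0.17x2 + 0.07x3 with:
  8.2x1 + 15.3x2 + 1.3x3 ≥ 20   (phosphorus)
  0.8x1 + 0.7x2 + 1.5x3 ≥ 3.9   (calcium)
  274x1 + 132x2 + 38x3 ≥ 655   (crude protein)
  13x1 + 10.8x2 + 4.3x3 ≥ 33.7   (metabolisable energy)
  x1, x2, x3 ≥ 0.
All 3 inputs are positive at the optimum. The phosphorus, calcium, crude protein requirements are met with equality.
So DDGS = 2.186 kg, rice bran = 0.01458 kg, oat hulls = 1.428 kg.
Objective = 0.29·2.186 + 0.17·0.01458 + 0.07·1.428 = 0.73638.

R0.736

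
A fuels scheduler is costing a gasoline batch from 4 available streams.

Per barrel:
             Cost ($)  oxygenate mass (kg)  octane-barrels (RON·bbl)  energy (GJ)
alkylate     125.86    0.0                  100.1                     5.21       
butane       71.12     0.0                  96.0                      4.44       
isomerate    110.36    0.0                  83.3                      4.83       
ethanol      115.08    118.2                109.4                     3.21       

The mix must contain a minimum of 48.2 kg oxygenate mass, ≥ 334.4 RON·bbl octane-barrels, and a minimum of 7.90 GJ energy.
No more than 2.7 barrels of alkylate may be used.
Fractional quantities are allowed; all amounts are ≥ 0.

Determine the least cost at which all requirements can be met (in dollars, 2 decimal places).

$261.61

This is a linear program. Let x1 = barrels of alkylate, x2 = barrels of butane, x3 = barrels of isomerate, x4 = barrels of ethanol.
Minimise 125.86x1 + 71.12x2 + 110.36x3 + 115.08x4 with:
  118.2x4 ≥ 48.2   (oxygenate mass)
  100.1x1 + 96x2 + 83.3x3 + 109.4x4 ≥ 334.4   (octane-barrels)
  5.21x1 + 4.44x2 + 4.83x3 + 3.21x4 ≥ 7.9   (energy)
  x1 ≤ 2.7
  x1, x2, x3, x4 ≥ 0.
The cheapest feasible vertex uses only butane, ethanol; alkylate, isomerate are not used. The oxygenate mass and octane-barrels requirements are met with equality.
Optimal quantities: butane = 3.0186 barrels, ethanol = 0.40778 barrels.
Hence cost = 71.12·3.0186 + 115.08·0.40778 = $261.6102.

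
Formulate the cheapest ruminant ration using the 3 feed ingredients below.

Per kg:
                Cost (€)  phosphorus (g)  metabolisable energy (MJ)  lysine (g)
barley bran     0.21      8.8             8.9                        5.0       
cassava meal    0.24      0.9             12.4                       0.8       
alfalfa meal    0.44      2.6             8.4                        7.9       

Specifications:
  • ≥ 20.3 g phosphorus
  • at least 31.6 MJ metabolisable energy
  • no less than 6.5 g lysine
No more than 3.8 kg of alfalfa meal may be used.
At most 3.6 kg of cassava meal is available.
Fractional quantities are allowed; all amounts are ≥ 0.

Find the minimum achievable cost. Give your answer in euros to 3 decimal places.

Set it up as a linear program. Let x1 = kg of barley bran, x2 = kg of cassava meal, x3 = kg of alfalfa meal.
Minimise 0.21x1 + 0.24x2 + 0.44x3 with:
  8.8x1 + 0.9x2 + 2.6x3 ≥ 20.3   (phosphorus)
  8.9x1 + 12.4x2 + 8.4x3 ≥ 31.6   (metabolisable energy)
  5x1 + 0.8x2 + 7.9x3 ≥ 6.5   (lysine)
  x3 ≤ 3.8
  x2 ≤ 3.6
  x1, x2, x3 ≥ 0.
The optimal basis is {barley bran, cassava meal}; alfalfa meal drops out. The phosphorus and metabolisable energy requirements are met with equality.
Optimal quantities: barley bran = 2.208 kg, cassava meal = 0.9634 kg.
Hence cost = 0.21·2.208 + 0.24·0.9634 = €0.69490.

€0.695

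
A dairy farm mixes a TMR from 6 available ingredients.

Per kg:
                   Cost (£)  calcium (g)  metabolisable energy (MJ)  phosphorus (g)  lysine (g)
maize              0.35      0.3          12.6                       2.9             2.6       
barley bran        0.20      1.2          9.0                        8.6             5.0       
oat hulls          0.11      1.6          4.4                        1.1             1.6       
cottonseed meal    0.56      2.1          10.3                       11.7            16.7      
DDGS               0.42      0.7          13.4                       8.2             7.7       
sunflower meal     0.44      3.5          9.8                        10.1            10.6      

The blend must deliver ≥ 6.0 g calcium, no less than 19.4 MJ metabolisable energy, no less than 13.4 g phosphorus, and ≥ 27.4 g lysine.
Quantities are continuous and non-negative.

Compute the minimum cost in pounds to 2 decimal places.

Set it up as a linear program. Let x1 = kg of maize, x2 = kg of barley bran, x3 = kg of oat hulls, x4 = kg of cottonseed meal, x5 = kg of DDGS, x6 = kg of sunflower meal.
min 0.35x1 + 0.2x2 + 0.11x3 + 0.56x4 + 0.42x5 + 0.44x6 s.t.:
  0.3x1 + 1.2x2 + 1.6x3 + 2.1x4 + 0.7x5 + 3.5x6 ≥ 6   (calcium)
  12.6x1 + 9x2 + 4.4x3 + 10.3x4 + 13.4x5 + 9.8x6 ≥ 19.4   (metabolisable energy)
  2.9x1 + 8.6x2 + 1.1x3 + 11.7x4 + 8.2x5 + 10.1x6 ≥ 13.4   (phosphorus)
  2.6x1 + 5x2 + 1.6x3 + 16.7x4 + 7.7x5 + 10.6x6 ≥ 27.4   (lysine)
  x1, x2, x3, x4, x5, x6 ≥ 0.
The optimal basis is {cottonseed meal, sunflower meal}; maize, barley bran, oat hulls, DDGS drop out. Binding constraints: calcium and lysine.
So cottonseed meal = 0.8925 kg, sunflower meal = 1.179 kg.
Hence cost = 0.56·0.8925 + 0.44·1.179 = £1.0186.

£1.02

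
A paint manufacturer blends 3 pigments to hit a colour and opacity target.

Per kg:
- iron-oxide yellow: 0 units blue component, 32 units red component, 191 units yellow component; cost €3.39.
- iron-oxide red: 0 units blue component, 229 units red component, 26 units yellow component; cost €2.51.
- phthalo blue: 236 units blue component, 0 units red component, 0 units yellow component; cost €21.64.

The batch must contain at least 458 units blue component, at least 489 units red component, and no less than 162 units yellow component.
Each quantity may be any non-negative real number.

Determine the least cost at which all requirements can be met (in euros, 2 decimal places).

Set it up as a linear program. Let x1 = kg of iron-oxide yellow, x2 = kg of iron-oxide red, x3 = kg of phthalo blue.
Minimize 3.39x1 + 2.51x2 + 21.64x3 s.t.:
  236x3 ≥ 458   (blue component)
  32x1 + 229x2 ≥ 489   (red component)
  191x1 + 26x2 ≥ 162   (yellow component)
  x1, x2, x3 ≥ 0.
All 3 inputs are positive at the optimum. There the blue component, red component, yellow component constraints are tight.
That vertex is x1 = 0.5683, x2 = 2.056, x3 = 1.9407.
Objective = 3.39·0.5683 + 2.51·2.056 + 21.64·1.9407 = 49.0838.

€49.08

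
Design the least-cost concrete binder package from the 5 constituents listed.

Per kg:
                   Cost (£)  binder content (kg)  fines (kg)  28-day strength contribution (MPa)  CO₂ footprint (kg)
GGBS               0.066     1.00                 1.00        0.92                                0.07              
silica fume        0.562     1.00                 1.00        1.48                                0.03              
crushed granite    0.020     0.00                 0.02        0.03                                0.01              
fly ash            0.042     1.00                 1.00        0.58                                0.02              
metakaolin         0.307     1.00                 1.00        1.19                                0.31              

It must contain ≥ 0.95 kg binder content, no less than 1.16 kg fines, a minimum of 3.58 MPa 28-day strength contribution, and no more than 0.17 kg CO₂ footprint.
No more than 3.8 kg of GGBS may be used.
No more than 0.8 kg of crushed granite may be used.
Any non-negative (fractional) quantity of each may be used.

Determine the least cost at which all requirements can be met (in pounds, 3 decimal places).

This is a linear program. Let x1 = kg of GGBS, x2 = kg of silica fume, x3 = kg of crushed granite, x4 = kg of fly ash, x5 = kg of metakaolin.
Minimize 0.066x1 + 0.562x2 + 0.02x3 + 0.042x4 + 0.307x5 s.t.:
  1x1 + 1x2 + 1x4 + 1x5 ≥ 0.95   (binder content)
  1x1 + 1x2 + 0.02x3 + 1x4 + 1x5 ≥ 1.16   (fines)
  0.92x1 + 1.48x2 + 0.03x3 + 0.58x4 + 1.19x5 ≥ 3.58   (28-day strength contribution)
  0.07x1 + 0.03x2 + 0.01x3 + 0.02x4 + 0.31x5 ≤ 0.17   (CO₂ footprint)
  x1 ≤ 3.8
  x3 ≤ 0.8
  x1, x2, x3, x4, x5 ≥ 0.
The optimal basis is {GGBS, fly ash}; silica fume, crushed granite, metakaolin drop out. There the 28-day strength contribution and CO₂ footprint constraints are tight.
That vertex is x1 = 1.216, x4 = 4.243.
Hence cost = 0.066·1.216 + 0.042·4.243 = £0.25846.

£0.258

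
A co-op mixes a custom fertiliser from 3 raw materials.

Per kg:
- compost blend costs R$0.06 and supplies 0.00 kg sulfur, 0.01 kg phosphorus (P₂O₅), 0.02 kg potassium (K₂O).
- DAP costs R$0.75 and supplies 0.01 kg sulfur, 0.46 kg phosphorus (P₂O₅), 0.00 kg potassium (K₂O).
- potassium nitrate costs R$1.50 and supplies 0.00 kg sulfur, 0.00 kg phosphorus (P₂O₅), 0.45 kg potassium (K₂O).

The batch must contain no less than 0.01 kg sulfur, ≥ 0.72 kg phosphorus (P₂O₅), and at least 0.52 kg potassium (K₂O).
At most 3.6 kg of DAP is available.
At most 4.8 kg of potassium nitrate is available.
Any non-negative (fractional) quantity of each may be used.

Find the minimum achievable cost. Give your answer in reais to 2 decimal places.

Treat it as an LP. Let x1 = kg of compost blend, x2 = kg of DAP, x3 = kg of potassium nitrate.
min 0.06x1 + 0.75x2 + 1.5x3 with:
  0.01x2 ≥ 0.01   (sulfur)
  0.01x1 + 0.46x2 ≥ 0.72   (phosphorus (P₂O₅))
  0.02x1 + 0.45x3 ≥ 0.52   (potassium (K₂O))
  x2 ≤ 3.6
  x3 ≤ 4.8
  x1, x2, x3 ≥ 0.
The minimum-cost mix takes nothing from potassium nitrate — only compost blend, DAP. There the sulfur, phosphorus (P₂O₅), potassium (K₂O) constraints are tight.
So compost blend = 26 kg, DAP = 1 kg.
Hence cost = 0.06·26 + 0.75·1 = R$2.3100.

R$2.31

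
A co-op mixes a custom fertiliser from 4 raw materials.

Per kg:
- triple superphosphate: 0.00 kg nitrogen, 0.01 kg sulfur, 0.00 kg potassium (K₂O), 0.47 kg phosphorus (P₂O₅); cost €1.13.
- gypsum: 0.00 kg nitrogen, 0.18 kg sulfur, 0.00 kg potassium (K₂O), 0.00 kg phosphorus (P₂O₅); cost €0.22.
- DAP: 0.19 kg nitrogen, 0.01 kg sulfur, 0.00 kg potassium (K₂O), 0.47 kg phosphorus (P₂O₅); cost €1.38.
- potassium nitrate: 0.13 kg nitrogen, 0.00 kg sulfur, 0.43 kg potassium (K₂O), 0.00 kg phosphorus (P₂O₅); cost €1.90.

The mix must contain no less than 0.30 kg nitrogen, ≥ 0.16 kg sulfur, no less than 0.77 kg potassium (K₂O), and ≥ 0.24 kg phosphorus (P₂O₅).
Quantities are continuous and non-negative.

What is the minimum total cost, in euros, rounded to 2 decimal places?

€4.26

Let x1 = kg of triple superphosphate, x2 = kg of gypsum, x3 = kg of DAP, x4 = kg of potassium nitrate.
Minimise 1.13x1 + 0.22x2 + 1.38x3 + 1.9x4 subject to:
  0.19x3 + 0.13x4 ≥ 0.3   (nitrogen)
  0.01x1 + 0.18x2 + 0.01x3 ≥ 0.16   (sulfur)
  0.43x4 ≥ 0.77   (potassium (K₂O))
  0.47x1 + 0.47x3 ≥ 0.24   (phosphorus (P₂O₅))
  x1, x2, x3, x4 ≥ 0.
All 4 inputs are positive at the optimum. There the nitrogen, sulfur, potassium (K₂O), phosphorus (P₂O₅) constraints are tight.
So triple superphosphate = 0.1569 kg, gypsum = 0.8605 kg, DAP = 0.3537 kg, potassium nitrate = 1.791 kg.
Objective = 1.13·0.1569 + 0.22·0.8605 + 1.38·0.3537 + 1.9·1.791 = 4.2576.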